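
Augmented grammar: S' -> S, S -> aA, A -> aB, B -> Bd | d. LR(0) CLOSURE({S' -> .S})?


Start: S' -> .S
For each item with dot before a nonterminal B, add B -> .γ for every B-production
Closure: [S' -> .S, S -> .aA]


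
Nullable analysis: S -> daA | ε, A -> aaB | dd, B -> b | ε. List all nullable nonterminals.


A nonterminal is nullable iff some alternative derives ε (directly, or every symbol in it is nullable)
Nullable: {B, S}


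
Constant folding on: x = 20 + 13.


20 + 13 = 33 at compile time
Optimized: x = 33


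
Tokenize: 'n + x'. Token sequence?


Scan left to right, longest-match per lexeme
Tokens: ID(n), OP(+), ID(x)


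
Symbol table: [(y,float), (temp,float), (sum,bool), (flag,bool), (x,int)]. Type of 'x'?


Lookup 'x' → type int


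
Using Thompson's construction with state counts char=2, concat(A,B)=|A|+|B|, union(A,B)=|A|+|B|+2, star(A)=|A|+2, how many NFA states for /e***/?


Syntax tree has 1 char leaf(s), 0 union(s), 3 star(s)
chars contribute 1×2 = 2; each union adds +2; each star adds +2
Total: 2 + 0 + 6 = 8 states


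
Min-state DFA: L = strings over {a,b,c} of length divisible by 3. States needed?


Track length mod 3: states 0..2, accept at 0
Minimal DFA: 3 states


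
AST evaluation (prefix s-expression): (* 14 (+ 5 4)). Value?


Evaluate inner: (+ 5 4) = 9
Evaluate root: (* 14 9) = 126
Result: 126


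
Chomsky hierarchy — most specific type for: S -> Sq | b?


Left-linear: every RHS is a terminal or one nonterminal followed by a terminal
Classification: Type 3 (Regular)


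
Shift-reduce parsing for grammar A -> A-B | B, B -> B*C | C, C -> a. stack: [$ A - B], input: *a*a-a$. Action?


'*' can extend B; shift to build B -> B*C
Action: shift


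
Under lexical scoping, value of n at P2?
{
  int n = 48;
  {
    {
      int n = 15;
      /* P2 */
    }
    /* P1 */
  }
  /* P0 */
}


n declared in the same block as P2
n = 15


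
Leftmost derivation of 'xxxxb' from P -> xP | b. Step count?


Derivation: P => xP => xxP => xxxP => xxxxP => xxxxb
Steps: 5


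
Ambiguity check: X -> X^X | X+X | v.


'v^v+v' has two parse trees (no precedence encoded between ^ and +)
Ambiguous


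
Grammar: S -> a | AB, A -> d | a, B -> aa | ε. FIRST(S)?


Per alternative of S: FIRST(a) = {a}; FIRST(AB) = {a, d}
FIRST(S) = {a, d}


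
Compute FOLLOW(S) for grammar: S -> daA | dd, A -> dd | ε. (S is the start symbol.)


$ ∈ FOLLOW(S). For each A -> αBβ: add FIRST(β)\{ε} to FOLLOW(B); if β nullable, add FOLLOW(A).
FOLLOW(S) = {$}


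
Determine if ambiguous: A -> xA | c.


right-linear, alternatives start with distinct terminals 'x' vs 'c': unique leftmost derivation
Unambiguous


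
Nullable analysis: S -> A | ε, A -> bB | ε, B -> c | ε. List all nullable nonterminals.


A nonterminal is nullable iff some alternative derives ε (directly, or every symbol in it is nullable)
Nullable: {A, B, S}


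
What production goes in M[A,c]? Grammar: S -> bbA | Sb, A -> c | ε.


For [A, c]: 'c' ∈ FIRST(c)
Entry: A -> c


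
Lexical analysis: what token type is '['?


Pattern: delimiter/punctuation
Type: PUNCTUATION


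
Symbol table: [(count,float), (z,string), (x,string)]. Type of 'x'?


Lookup 'x' → type string


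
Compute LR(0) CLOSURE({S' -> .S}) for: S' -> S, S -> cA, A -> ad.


Start: S' -> .S
For each item with dot before a nonterminal B, add B -> .γ for every B-production
Closure: [S' -> .S, S -> .cA]


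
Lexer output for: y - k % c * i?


Scan left to right, longest-match per lexeme
Tokens: ID(y), OP(-), ID(k), OP(%), ID(c), OP(*), ID(i)


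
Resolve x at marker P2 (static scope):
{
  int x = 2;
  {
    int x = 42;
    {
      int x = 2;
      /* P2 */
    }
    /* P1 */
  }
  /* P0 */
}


x declared in the same block as P2
x = 2


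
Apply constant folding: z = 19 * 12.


19 * 12 = 228 at compile time
Optimized: z = 228


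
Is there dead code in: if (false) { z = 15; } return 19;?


condition is constant false, so the whole block is unreachable
Dead: 'if (false) { z = 15; }'


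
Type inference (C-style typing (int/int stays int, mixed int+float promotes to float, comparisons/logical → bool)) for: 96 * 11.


Operand types: int * int
Rule: mixed int/float promotes to float; int/int stays int
Result type: int


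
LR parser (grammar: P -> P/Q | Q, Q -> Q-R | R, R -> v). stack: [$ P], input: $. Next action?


start symbol P on stack, input exhausted
Action: accept


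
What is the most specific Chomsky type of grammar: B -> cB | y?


Right-linear: every RHS is a terminal or a terminal followed by one nonterminal
Classification: Type 3 (Regular)


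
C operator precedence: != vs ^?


'!=' is equality (level 6); '^' is bitwise XOR (level 4)
Higher level binds tighter
'!=' has higher precedence than '^'


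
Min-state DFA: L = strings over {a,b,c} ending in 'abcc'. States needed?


Track the longest suffix of input matching a prefix of 'abcc': 5 classes (prefixes of length 0..4)
Minimal DFA: 5 states


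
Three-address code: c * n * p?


Break into single-operator statements:
t1 = c * n
t2 = t1 * p


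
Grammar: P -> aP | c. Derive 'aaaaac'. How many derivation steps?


Derivation: P => aP => aaP => aaaP => aaaaP => aaaaaP => aaaaac
Steps: 6


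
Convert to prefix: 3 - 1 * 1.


'*' binds tighter: tree is (- 3 (* 1 1))
Prefix: - 3 * 1 1


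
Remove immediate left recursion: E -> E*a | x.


Left-recursive alternatives: E*a; non-recursive: x
Introduce E': E -> xE', E' -> *aE' | ε


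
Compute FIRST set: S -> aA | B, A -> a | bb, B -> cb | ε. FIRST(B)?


Per alternative of B: FIRST(cb) = {c}; FIRST(ε) = {ε}
FIRST(B) = {c, ε}


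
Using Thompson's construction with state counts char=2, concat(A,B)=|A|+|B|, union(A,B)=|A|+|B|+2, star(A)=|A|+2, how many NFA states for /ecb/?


Syntax tree has 3 char leaf(s), 0 union(s), 0 star(s)
chars contribute 3×2 = 6; each union adds +2; each star adds +2
Total: 6 + 0 + 0 = 6 states


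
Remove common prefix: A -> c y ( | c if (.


Common prefix: 'c'
Factored: A -> c A', A' -> y ( | if (


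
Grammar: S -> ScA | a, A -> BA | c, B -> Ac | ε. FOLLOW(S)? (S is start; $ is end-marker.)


$ ∈ FOLLOW(S). For each A -> αBβ: add FIRST(β)\{ε} to FOLLOW(B); if β nullable, add FOLLOW(A).
FOLLOW(S) = {$, c}


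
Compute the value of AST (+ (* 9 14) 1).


Evaluate inner: (* 9 14) = 126
Evaluate root: (+ 126 1) = 127
Result: 127


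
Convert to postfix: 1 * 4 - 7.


Left to right (same or higher precedence on left)
Postfix: 1 4 * 7 -


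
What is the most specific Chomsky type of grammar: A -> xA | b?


Right-linear: every RHS is a terminal or a terminal followed by one nonterminal
Classification: Type 3 (Regular)


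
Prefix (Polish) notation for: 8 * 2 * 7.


left-to-right (same/higher precedence on left): tree is (* (* 8 2) 7)
Prefix: * * 8 2 7


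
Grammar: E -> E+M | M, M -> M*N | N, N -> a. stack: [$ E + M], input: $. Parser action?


handle 'E+M' on top; lookahead ∈ FOLLOW(E) = {+, $}
Action: reduce (E -> E+M)


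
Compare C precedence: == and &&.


'==' is equality (level 6); '&&' is logical AND (level 2)
Higher level binds tighter
'==' has higher precedence than '&&'


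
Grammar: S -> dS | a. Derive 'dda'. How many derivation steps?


Derivation: S => dS => ddS => dda
Steps: 3


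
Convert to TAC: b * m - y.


Break into single-operator statements:
t1 = b * m
t2 = t1 - y


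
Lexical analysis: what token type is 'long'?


Pattern: reserved word
Type: KEYWORD


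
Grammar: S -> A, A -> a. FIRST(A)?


Per alternative of A: FIRST(a) = {a}
FIRST(A) = {a}


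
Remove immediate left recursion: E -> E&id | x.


Left-recursive alternatives: E&id; non-recursive: x
Introduce E': E -> xE', E' -> &idE' | ε


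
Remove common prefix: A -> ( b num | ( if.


Common prefix: '('
Factored: A -> ( A', A' -> b num | if


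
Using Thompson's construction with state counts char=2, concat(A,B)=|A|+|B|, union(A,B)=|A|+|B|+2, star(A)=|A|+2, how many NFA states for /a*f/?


Syntax tree has 2 char leaf(s), 0 union(s), 1 star(s)
chars contribute 2×2 = 4; each union adds +2; each star adds +2
Total: 4 + 0 + 2 = 6 states


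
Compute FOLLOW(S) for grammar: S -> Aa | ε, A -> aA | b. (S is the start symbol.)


$ ∈ FOLLOW(S). For each A -> αBβ: add FIRST(β)\{ε} to FOLLOW(B); if β nullable, add FOLLOW(A).
FOLLOW(S) = {$}


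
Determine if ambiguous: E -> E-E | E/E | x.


'x-x/x' has two parse trees (no precedence encoded between - and /)
Ambiguous


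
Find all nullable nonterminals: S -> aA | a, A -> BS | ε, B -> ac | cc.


A nonterminal is nullable iff some alternative derives ε (directly, or every symbol in it is nullable)
Nullable: {A}


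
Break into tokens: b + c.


Scan left to right, longest-match per lexeme
Tokens: ID(b), OP(+), ID(c)


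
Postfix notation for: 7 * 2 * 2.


Left to right (same or higher precedence on left)
Postfix: 7 2 * 2 *


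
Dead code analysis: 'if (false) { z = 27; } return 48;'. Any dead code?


condition is constant false, so the whole block is unreachable
Dead: 'if (false) { z = 27; }'


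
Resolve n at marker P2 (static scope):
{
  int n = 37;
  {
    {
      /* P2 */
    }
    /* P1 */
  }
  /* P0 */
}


P2's block does not declare n; resolves to the enclosing declaration at depth 0
n = 37


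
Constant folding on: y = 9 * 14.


9 * 14 = 126 at compile time
Optimized: y = 126


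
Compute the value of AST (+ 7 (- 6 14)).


Evaluate inner: (- 6 14) = -8
Evaluate root: (+ 7 -8) = -1
Result: -1


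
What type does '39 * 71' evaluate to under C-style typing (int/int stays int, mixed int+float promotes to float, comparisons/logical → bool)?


Operand types: int * int
Rule: mixed int/float promotes to float; int/int stays int
Result type: int


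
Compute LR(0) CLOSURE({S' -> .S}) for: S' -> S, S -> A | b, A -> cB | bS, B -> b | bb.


Start: S' -> .S
For each item with dot before a nonterminal B, add B -> .γ for every B-production
Closure: [S' -> .S, S -> .A, S -> .b, A -> .cB, A -> .bS]


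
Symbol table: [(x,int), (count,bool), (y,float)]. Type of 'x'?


Lookup 'x' → type int


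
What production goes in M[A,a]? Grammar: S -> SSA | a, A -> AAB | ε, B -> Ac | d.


For [A, a]: ε is nullable and 'a' ∈ FOLLOW(A)
Entry: A -> ε


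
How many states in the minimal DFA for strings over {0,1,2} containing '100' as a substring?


KMP-style automaton: 3 progress states + 1 absorbing accept = 4
Minimal DFA: 4 states


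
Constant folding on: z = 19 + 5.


19 + 5 = 24 at compile time
Optimized: z = 24


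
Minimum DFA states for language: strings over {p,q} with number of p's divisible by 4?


Track (count of p) mod 4: states 0..3, accept at 0
Minimal DFA: 4 states


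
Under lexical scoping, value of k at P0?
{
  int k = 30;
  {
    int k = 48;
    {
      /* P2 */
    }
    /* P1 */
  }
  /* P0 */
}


k declared in the same block as P0
k = 30


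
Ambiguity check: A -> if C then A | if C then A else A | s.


dangling else: 'if C then if C then s else s' parses two ways
Ambiguous


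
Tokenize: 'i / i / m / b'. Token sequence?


Scan left to right, longest-match per lexeme
Tokens: ID(i), OP(/), ID(i), OP(/), ID(m), OP(/), ID(b)


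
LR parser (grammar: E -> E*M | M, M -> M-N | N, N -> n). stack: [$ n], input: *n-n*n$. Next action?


'n' on top is the handle for N -> n
Action: reduce (N -> n)


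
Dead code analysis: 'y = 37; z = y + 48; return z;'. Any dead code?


y is read by z's definition; z is returned
No dead code


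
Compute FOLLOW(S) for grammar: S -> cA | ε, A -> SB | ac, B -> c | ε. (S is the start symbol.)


$ ∈ FOLLOW(S). For each A -> αBβ: add FIRST(β)\{ε} to FOLLOW(B); if β nullable, add FOLLOW(A).
FOLLOW(S) = {$, c}


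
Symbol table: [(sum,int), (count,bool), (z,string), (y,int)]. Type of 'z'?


Lookup 'z' → type string


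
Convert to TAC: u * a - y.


Break into single-operator statements:
t1 = u * a
t2 = t1 - y


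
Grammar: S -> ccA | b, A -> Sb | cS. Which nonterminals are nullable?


A nonterminal is nullable iff some alternative derives ε (directly, or every symbol in it is nullable)
Nullable: {}


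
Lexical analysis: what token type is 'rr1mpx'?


Pattern: letter/underscore followed by alphanumerics, not a keyword
Type: IDENTIFIER


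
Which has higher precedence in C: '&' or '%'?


'%' is multiplicative (level 10); '&' is bitwise AND (level 5)
Higher level binds tighter
'%' has higher precedence than '&'


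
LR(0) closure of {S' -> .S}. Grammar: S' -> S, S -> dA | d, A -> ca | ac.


Start: S' -> .S
For each item with dot before a nonterminal B, add B -> .γ for every B-production
Closure: [S' -> .S, S -> .dA, S -> .d]


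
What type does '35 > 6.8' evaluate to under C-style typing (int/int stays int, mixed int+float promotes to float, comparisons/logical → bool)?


Operand types: int > float
Rule: comparison yields bool
Result type: bool


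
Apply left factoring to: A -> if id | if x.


Common prefix: 'if'
Factored: A -> if A', A' -> id | x


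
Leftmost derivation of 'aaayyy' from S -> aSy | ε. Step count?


Derivation: S => aSy => aaSyy => aaaSyyy => aaayyy
Steps: 4


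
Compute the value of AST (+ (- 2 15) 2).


Evaluate inner: (- 2 15) = -13
Evaluate root: (+ -13 2) = -11
Result: -11


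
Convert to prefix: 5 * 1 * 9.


left-to-right (same/higher precedence on left): tree is (* (* 5 1) 9)
Prefix: * * 5 1 9


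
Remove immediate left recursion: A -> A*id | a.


Left-recursive alternatives: A*id; non-recursive: a
Introduce A': A -> aA', A' -> *idA' | ε


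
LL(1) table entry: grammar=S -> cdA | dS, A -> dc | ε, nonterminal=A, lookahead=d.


For [A, d]: 'd' ∈ FIRST(dc)
Entry: A -> dc


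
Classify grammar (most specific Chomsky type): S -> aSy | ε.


Single nonterminal LHS, but a^n y^n is not regular
Classification: Type 2 (Context-Free)


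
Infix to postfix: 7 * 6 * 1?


Left to right (same or higher precedence on left)
Postfix: 7 6 * 1 *


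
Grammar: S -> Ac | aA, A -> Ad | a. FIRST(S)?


Per alternative of S: FIRST(Ac) = {a}; FIRST(aA) = {a}
FIRST(S) = {a}


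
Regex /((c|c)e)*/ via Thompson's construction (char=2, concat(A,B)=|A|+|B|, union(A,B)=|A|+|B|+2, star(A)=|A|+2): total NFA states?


Syntax tree has 3 char leaf(s), 1 union(s), 1 star(s)
chars contribute 3×2 = 6; each union adds +2; each star adds +2
Total: 6 + 2 + 2 = 10 states


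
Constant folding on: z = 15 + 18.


15 + 18 = 33 at compile time
Optimized: z = 33


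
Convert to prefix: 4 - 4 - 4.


left-to-right (same/higher precedence on left): tree is (- (- 4 4) 4)
Prefix: - - 4 4 4


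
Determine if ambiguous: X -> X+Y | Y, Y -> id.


precedence layered via separate nonterminal Y: deterministic
Unambiguous


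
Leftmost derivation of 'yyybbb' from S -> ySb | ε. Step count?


Derivation: S => ySb => yySbb => yyySbbb => yyybbb
Steps: 4


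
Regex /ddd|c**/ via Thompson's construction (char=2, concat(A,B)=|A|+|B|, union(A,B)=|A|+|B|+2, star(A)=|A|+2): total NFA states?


Syntax tree has 4 char leaf(s), 1 union(s), 2 star(s)
chars contribute 4×2 = 8; each union adds +2; each star adds +2
Total: 8 + 2 + 4 = 14 states


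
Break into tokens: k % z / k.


Scan left to right, longest-match per lexeme
Tokens: ID(k), OP(%), ID(z), OP(/), ID(k)


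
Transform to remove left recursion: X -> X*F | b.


Left-recursive alternatives: X*F; non-recursive: b
Introduce X': X -> bX', X' -> *FX' | ε


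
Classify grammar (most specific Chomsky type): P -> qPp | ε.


Single nonterminal LHS, but q^n p^n is not regular
Classification: Type 2 (Context-Free)


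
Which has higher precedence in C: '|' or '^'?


'^' is bitwise XOR (level 4); '|' is bitwise OR (level 3)
Higher level binds tighter
'^' has higher precedence than '|'


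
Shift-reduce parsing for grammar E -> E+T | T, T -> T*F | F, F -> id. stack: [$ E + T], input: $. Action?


handle 'E+T' on top; lookahead ∈ FOLLOW(E) = {+, $}
Action: reduce (E -> E+T)


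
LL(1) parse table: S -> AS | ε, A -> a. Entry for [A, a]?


For [A, a]: 'a' ∈ FIRST(a)
Entry: A -> a


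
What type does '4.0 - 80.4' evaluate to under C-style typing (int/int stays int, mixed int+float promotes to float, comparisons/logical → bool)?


Operand types: float - float
Rule: mixed int/float promotes to float; int/int stays int
Result type: float


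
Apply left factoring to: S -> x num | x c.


Common prefix: 'x'
Factored: S -> x S', S' -> num | c


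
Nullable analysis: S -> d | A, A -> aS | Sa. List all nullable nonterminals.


A nonterminal is nullable iff some alternative derives ε (directly, or every symbol in it is nullable)
Nullable: {}


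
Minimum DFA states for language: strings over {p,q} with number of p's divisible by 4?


Track (count of p) mod 4: states 0..3, accept at 0
Minimal DFA: 4 states


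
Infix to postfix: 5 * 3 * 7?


Left to right (same or higher precedence on left)
Postfix: 5 3 * 7 *


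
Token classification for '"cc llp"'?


Pattern: double-quoted sequence
Type: STRING_LITERAL


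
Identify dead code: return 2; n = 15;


statement follows a return and is unreachable
Dead: 'n = 15'


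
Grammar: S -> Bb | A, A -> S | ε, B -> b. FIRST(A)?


Per alternative of A: FIRST(S) = {b, ε}; FIRST(ε) = {ε}
FIRST(A) = {b, ε}


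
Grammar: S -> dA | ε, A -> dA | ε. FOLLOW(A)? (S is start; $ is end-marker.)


$ ∈ FOLLOW(S). For each A -> αBβ: add FIRST(β)\{ε} to FOLLOW(B); if β nullable, add FOLLOW(A).
FOLLOW(A) = {$}


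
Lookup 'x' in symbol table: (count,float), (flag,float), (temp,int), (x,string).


Lookup 'x' → type string


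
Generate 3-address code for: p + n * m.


Break into single-operator statements:
t1 = n * m
t2 = p + t1


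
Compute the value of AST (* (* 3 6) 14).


Evaluate inner: (* 3 6) = 18
Evaluate root: (* 18 14) = 252
Result: 252


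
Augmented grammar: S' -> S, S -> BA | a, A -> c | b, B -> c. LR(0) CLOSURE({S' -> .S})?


Start: S' -> .S
For each item with dot before a nonterminal B, add B -> .γ for every B-production
Closure: [S' -> .S, S -> .BA, S -> .a, B -> .c]


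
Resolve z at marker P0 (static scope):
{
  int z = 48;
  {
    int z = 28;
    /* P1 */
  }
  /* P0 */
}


z declared in the same block as P0
z = 48


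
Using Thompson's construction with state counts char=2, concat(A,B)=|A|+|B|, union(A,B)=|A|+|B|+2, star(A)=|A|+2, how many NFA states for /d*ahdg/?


Syntax tree has 5 char leaf(s), 0 union(s), 1 star(s)
chars contribute 5×2 = 10; each union adds +2; each star adds +2
Total: 10 + 0 + 2 = 12 states


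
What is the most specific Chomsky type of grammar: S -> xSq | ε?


Single nonterminal LHS, but x^n q^n is not regular
Classification: Type 2 (Context-Free)


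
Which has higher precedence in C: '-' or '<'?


'-' is additive (level 9); '<' is relational (level 7)
Higher level binds tighter
'-' has higher precedence than '<'


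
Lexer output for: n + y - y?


Scan left to right, longest-match per lexeme
Tokens: ID(n), OP(+), ID(y), OP(-), ID(y)


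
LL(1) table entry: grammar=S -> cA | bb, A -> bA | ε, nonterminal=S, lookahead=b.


For [S, b]: 'b' ∈ FIRST(bb)
Entry: S -> bb


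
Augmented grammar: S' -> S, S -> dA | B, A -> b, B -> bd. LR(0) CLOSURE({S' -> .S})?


Start: S' -> .S
For each item with dot before a nonterminal B, add B -> .γ for every B-production
Closure: [S' -> .S, S -> .dA, S -> .B, B -> .bd]


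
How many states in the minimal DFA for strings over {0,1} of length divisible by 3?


Track length mod 3: states 0..2, accept at 0
Minimal DFA: 3 states


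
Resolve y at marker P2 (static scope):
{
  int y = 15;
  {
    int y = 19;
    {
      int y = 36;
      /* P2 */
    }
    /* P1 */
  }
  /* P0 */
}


y declared in the same block as P2
y = 36


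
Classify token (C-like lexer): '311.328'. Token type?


Pattern: digits with a decimal point
Type: FLOAT_LITERAL


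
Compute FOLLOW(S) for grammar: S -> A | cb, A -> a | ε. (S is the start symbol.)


$ ∈ FOLLOW(S). For each A -> αBβ: add FIRST(β)\{ε} to FOLLOW(B); if β nullable, add FOLLOW(A).
FOLLOW(S) = {$}


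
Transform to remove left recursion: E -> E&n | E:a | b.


Left-recursive alternatives: E&n, E:a; non-recursive: b
Introduce E': E -> bE', E' -> &nE' | :aE' | ε


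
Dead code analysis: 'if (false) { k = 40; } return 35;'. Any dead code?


condition is constant false, so the whole block is unreachable
Dead: 'if (false) { k = 40; }'


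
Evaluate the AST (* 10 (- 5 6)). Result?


Evaluate inner: (- 5 6) = -1
Evaluate root: (* 10 -1) = -10
Result: -10


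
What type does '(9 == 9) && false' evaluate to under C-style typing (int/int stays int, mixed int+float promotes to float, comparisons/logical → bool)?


Operand types: bool && bool
Rule: logical operators take bool operands and yield bool
Result type: bool


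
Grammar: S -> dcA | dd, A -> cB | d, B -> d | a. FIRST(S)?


Per alternative of S: FIRST(dcA) = {d}; FIRST(dd) = {d}
FIRST(S) = {d}


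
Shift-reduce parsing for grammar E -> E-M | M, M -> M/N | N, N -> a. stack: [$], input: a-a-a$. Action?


no handle on stack; shift 'a'
Action: shift


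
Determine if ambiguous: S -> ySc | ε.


balanced y^n…c^n: each string has a unique parse
Unambiguous


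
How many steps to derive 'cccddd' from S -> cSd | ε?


Derivation: S => cSd => ccSdd => cccSddd => cccddd
Steps: 4


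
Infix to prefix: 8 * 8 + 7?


left-to-right (same/higher precedence on left): tree is (+ (* 8 8) 7)
Prefix: + * 8 8 7


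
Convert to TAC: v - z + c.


Break into single-operator statements:
t1 = v - z
t2 = t1 + c


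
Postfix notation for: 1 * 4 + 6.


Left to right (same or higher precedence on left)
Postfix: 1 4 * 6 +


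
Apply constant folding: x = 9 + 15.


9 + 15 = 24 at compile time
Optimized: x = 24


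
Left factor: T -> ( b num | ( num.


Common prefix: '('
Factored: T -> ( T', T' -> b num | num


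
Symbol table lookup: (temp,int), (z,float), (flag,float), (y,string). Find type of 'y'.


Lookup 'y' → type string


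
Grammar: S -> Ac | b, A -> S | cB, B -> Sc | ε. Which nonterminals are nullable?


A nonterminal is nullable iff some alternative derives ε (directly, or every symbol in it is nullable)
Nullable: {B}


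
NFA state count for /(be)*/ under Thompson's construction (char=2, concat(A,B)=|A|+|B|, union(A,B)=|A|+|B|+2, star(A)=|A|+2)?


Syntax tree has 2 char leaf(s), 0 union(s), 1 star(s)
chars contribute 2×2 = 4; each union adds +2; each star adds +2
Total: 4 + 0 + 2 = 6 states


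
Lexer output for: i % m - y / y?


Scan left to right, longest-match per lexeme
Tokens: ID(i), OP(%), ID(m), OP(-), ID(y), OP(/), ID(y)


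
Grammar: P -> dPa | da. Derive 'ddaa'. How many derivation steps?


Derivation: P => dPa => ddaa
Steps: 2


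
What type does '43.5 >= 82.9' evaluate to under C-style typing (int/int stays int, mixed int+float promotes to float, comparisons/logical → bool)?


Operand types: float >= float
Rule: comparison yields bool
Result type: bool


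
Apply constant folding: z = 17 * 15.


17 * 15 = 255 at compile time
Optimized: z = 255


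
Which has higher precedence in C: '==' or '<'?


'<' is relational (level 7); '==' is equality (level 6)
Higher level binds tighter
'<' has higher precedence than '=='


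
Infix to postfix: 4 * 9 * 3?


Left to right (same or higher precedence on left)
Postfix: 4 9 * 3 *


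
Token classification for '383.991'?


Pattern: digits with a decimal point
Type: FLOAT_LITERAL


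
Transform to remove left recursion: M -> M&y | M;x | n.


Left-recursive alternatives: M&y, M;x; non-recursive: n
Introduce M': M -> nM', M' -> &yM' | ;xM' | ε


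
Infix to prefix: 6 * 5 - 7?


left-to-right (same/higher precedence on left): tree is (- (* 6 5) 7)
Prefix: - * 6 5 7


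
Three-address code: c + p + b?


Break into single-operator statements:
t1 = c + p
t2 = t1 + b


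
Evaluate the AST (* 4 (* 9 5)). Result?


Evaluate inner: (* 9 5) = 45
Evaluate root: (* 4 45) = 180
Result: 180


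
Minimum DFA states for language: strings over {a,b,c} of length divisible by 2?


Track length mod 2: states 0..1, accept at 0
Minimal DFA: 2 states


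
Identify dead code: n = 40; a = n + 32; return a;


n is read by a's definition; a is returned
No dead code


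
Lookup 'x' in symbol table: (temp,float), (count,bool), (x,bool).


Lookup 'x' → type bool


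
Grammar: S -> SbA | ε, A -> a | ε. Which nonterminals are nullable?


A nonterminal is nullable iff some alternative derives ε (directly, or every symbol in it is nullable)
Nullable: {A, S}


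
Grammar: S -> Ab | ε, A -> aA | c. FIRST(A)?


Per alternative of A: FIRST(aA) = {a}; FIRST(c) = {c}
FIRST(A) = {a, c}


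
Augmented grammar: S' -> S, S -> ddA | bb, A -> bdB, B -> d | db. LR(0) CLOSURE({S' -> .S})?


Start: S' -> .S
For each item with dot before a nonterminal B, add B -> .γ for every B-production
Closure: [S' -> .S, S -> .ddA, S -> .bb]


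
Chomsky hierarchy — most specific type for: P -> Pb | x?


Left-linear: every RHS is a terminal or one nonterminal followed by a terminal
Classification: Type 3 (Regular)


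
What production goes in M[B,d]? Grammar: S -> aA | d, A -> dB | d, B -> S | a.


For [B, d]: 'd' ∈ FIRST(S)
Entry: B -> S


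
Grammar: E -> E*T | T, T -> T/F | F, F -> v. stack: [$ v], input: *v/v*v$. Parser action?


'v' on top is the handle for F -> v
Action: reduce (F -> v)


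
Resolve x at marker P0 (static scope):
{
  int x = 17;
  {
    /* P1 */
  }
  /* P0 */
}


x declared in the same block as P0
x = 17


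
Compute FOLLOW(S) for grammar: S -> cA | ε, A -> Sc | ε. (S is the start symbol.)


$ ∈ FOLLOW(S). For each A -> αBβ: add FIRST(β)\{ε} to FOLLOW(B); if β nullable, add FOLLOW(A).
FOLLOW(S) = {$, c}


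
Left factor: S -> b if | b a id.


Common prefix: 'b'
Factored: S -> b S', S' -> if | a id


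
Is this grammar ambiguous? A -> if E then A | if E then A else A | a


dangling else: 'if E then if E then a else a' parses two ways
Ambiguous


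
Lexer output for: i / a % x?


Scan left to right, longest-match per lexeme
Tokens: ID(i), OP(/), ID(a), OP(%), ID(x)


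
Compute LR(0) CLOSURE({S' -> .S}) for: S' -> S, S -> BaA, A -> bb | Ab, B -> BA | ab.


Start: S' -> .S
For each item with dot before a nonterminal B, add B -> .γ for every B-production
Closure: [S' -> .S, S -> .BaA, B -> .BA, B -> .ab]


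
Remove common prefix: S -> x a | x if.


Common prefix: 'x'
Factored: S -> x S', S' -> a | if


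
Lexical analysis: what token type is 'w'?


Pattern: letter/underscore followed by alphanumerics, not a keyword
Type: IDENTIFIER


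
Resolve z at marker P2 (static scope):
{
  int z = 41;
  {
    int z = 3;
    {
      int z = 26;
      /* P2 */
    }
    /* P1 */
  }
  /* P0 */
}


z declared in the same block as P2
z = 26


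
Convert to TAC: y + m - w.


Break into single-operator statements:
t1 = y + m
t2 = t1 - w


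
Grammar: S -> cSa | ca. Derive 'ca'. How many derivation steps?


Derivation: S => ca
Steps: 1


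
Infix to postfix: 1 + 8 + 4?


Left to right (same or higher precedence on left)
Postfix: 1 8 + 4 +


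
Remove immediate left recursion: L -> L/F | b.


Left-recursive alternatives: L/F; non-recursive: b
Introduce L': L -> bL', L' -> /FL' | ε


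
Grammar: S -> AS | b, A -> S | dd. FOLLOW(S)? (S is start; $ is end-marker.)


$ ∈ FOLLOW(S). For each A -> αBβ: add FIRST(β)\{ε} to FOLLOW(B); if β nullable, add FOLLOW(A).
FOLLOW(S) = {$, b, d}


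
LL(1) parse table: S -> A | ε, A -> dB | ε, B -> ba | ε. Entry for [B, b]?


For [B, b]: 'b' ∈ FIRST(ba)
Entry: B -> ba


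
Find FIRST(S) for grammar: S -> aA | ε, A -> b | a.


Per alternative of S: FIRST(aA) = {a}; FIRST(ε) = {ε}
FIRST(S) = {a, ε}


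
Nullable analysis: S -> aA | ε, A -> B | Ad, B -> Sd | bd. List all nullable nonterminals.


A nonterminal is nullable iff some alternative derives ε (directly, or every symbol in it is nullable)
Nullable: {S}


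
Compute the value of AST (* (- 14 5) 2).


Evaluate inner: (- 14 5) = 9
Evaluate root: (* 9 2) = 18
Result: 18


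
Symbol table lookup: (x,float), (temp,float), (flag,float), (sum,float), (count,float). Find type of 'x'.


Lookup 'x' → type float


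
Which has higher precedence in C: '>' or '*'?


'*' is multiplicative (level 10); '>' is relational (level 7)
Higher level binds tighter
'*' has higher precedence than '>'


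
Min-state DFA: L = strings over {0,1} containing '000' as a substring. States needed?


KMP-style automaton: 3 progress states + 1 absorbing accept = 4
Minimal DFA: 4 states


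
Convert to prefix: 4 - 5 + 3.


left-to-right (same/higher precedence on left): tree is (+ (- 4 5) 3)
Prefix: + - 4 5 3


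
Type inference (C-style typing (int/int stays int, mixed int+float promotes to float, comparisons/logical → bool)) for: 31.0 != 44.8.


Operand types: float != float
Rule: comparison yields bool
Result type: bool


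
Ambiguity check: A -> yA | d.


right-linear, alternatives start with distinct terminals 'y' vs 'd': unique leftmost derivation
Unambiguous


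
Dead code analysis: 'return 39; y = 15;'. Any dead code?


statement follows a return and is unreachable
Dead: 'y = 15'


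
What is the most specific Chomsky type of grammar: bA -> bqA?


LHS has context (more than one symbol) and |LHS| ≤ |RHS|
Classification: Type 1 (Context-Sensitive)


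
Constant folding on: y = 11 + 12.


11 + 12 = 23 at compile time
Optimized: y = 23


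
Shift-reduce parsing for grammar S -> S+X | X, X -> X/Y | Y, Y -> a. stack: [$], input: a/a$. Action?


no handle on stack; shift 'a'
Action: shift


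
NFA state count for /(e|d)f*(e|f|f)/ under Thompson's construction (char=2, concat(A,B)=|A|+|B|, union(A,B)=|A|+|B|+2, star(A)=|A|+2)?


Syntax tree has 6 char leaf(s), 3 union(s), 1 star(s)
chars contribute 6×2 = 12; each union adds +2; each star adds +2
Total: 12 + 6 + 2 = 20 states


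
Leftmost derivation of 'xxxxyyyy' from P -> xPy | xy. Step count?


Derivation: P => xPy => xxPyy => xxxPyyy => xxxxyyyy
Steps: 4


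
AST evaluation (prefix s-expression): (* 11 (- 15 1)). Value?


Evaluate inner: (- 15 1) = 14
Evaluate root: (* 11 14) = 154
Result: 154


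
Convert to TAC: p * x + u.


Break into single-operator statements:
t1 = p * x
t2 = t1 + u


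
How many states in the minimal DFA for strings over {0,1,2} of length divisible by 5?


Track length mod 5: states 0..4, accept at 0
Minimal DFA: 5 states


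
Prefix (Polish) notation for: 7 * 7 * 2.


left-to-right (same/higher precedence on left): tree is (* (* 7 7) 2)
Prefix: * * 7 7 2


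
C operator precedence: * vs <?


'*' is multiplicative (level 10); '<' is relational (level 7)
Higher level binds tighter
'*' has higher precedence than '<'


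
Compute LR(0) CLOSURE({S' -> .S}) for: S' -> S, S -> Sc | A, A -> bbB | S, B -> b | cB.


Start: S' -> .S
For each item with dot before a nonterminal B, add B -> .γ for every B-production
Closure: [S' -> .S, S -> .Sc, S -> .A, A -> .bbB, A -> .S]


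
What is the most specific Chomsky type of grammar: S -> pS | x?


Right-linear: every RHS is a terminal or a terminal followed by one nonterminal
Classification: Type 3 (Regular)


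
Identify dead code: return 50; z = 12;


statement follows a return and is unreachable
Dead: 'z = 12'


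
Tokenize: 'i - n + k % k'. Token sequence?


Scan left to right, longest-match per lexeme
Tokens: ID(i), OP(-), ID(n), OP(+), ID(k), OP(%), ID(k)


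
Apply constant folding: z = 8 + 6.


8 + 6 = 14 at compile time
Optimized: z = 14


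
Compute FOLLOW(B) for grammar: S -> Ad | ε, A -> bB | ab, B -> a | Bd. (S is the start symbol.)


$ ∈ FOLLOW(S). For each A -> αBβ: add FIRST(β)\{ε} to FOLLOW(B); if β nullable, add FOLLOW(A).
FOLLOW(B) = {d}


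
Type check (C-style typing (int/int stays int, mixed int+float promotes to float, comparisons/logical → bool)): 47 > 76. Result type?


Operand types: int > int
Rule: comparison yields bool
Result type: bool


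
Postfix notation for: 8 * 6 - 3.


Left to right (same or higher precedence on left)
Postfix: 8 6 * 3 -


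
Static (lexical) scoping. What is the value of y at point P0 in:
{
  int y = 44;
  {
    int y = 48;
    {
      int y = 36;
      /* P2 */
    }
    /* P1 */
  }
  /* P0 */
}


y declared in the same block as P0
y = 44


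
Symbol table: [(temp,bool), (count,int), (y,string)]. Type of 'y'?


Lookup 'y' → type string


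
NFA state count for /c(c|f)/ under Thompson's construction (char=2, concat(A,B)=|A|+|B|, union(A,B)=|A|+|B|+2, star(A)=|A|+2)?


Syntax tree has 3 char leaf(s), 1 union(s), 0 star(s)
chars contribute 3×2 = 6; each union adds +2; each star adds +2
Total: 6 + 2 + 0 = 8 states


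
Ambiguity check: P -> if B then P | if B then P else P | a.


dangling else: 'if B then if B then a else a' parses two ways
Ambiguous


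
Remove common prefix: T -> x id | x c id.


Common prefix: 'x'
Factored: T -> x T', T' -> id | c id


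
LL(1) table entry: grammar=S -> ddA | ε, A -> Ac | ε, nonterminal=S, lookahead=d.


For [S, d]: 'd' ∈ FIRST(ddA)
Entry: S -> ddA


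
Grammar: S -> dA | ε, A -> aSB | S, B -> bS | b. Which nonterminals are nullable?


A nonterminal is nullable iff some alternative derives ε (directly, or every symbol in it is nullable)
Nullable: {A, S}


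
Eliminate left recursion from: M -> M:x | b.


Left-recursive alternatives: M:x; non-recursive: b
Introduce M': M -> bM', M' -> :xM' | ε


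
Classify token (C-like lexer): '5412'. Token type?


Pattern: digits only
Type: INTEGER_LITERAL


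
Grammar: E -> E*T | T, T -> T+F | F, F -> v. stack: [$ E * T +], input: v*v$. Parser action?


no handle; shift 'v'
Action: shift


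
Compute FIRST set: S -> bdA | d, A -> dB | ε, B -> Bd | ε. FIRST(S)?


Per alternative of S: FIRST(bdA) = {b}; FIRST(d) = {d}
FIRST(S) = {b, d}


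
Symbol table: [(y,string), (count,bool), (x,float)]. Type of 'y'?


Lookup 'y' → type string


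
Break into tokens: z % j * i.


Scan left to right, longest-match per lexeme
Tokens: ID(z), OP(%), ID(j), OP(*), ID(i)


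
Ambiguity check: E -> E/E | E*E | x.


'x/x*x' has two parse trees (no precedence encoded between / and *)
Ambiguous


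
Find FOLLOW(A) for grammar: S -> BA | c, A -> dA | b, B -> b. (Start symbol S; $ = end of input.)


$ ∈ FOLLOW(S). For each A -> αBβ: add FIRST(β)\{ε} to FOLLOW(B); if β nullable, add FOLLOW(A).
FOLLOW(A) = {$}


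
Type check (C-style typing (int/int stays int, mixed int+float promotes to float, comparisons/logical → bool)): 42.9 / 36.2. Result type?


Operand types: float / float
Rule: mixed int/float promotes to float; int/int stays int
Result type: float


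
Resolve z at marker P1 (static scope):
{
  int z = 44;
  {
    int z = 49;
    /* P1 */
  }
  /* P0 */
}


z declared in the same block as P1
z = 49


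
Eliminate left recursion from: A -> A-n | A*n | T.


Left-recursive alternatives: A-n, A*n; non-recursive: T
Introduce A': A -> TA', A' -> -nA' | *nA' | ε


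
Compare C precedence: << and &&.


'<<' is shift (level 8); '&&' is logical AND (level 2)
Higher level binds tighter
'<<' has higher precedence than '&&'


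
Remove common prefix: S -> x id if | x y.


Common prefix: 'x'
Factored: S -> x S', S' -> id if | y


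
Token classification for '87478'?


Pattern: digits only
Type: INTEGER_LITERAL


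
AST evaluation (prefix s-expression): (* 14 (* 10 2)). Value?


Evaluate inner: (* 10 2) = 20
Evaluate root: (* 14 20) = 280
Result: 280


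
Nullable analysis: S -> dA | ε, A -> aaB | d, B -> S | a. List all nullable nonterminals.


A nonterminal is nullable iff some alternative derives ε (directly, or every symbol in it is nullable)
Nullable: {B, S}


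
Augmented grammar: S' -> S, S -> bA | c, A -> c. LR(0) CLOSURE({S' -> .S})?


Start: S' -> .S
For each item with dot before a nonterminal B, add B -> .γ for every B-production
Closure: [S' -> .S, S -> .bA, S -> .c]


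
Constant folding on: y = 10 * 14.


10 * 14 = 140 at compile time
Optimized: y = 140


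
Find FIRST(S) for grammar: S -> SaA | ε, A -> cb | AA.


Per alternative of S: FIRST(SaA) = {a}; FIRST(ε) = {ε}
FIRST(S) = {a, ε}


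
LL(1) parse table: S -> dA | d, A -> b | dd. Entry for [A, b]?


For [A, b]: 'b' ∈ FIRST(b)
Entry: A -> b


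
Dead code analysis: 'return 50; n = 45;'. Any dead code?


statement follows a return and is unreachable
Dead: 'n = 45'


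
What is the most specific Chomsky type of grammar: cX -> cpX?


LHS has context (more than one symbol) and |LHS| ≤ |RHS|
Classification: Type 1 (Context-Sensitive)


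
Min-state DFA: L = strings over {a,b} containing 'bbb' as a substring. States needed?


KMP-style automaton: 3 progress states + 1 absorbing accept = 4
Minimal DFA: 4 states


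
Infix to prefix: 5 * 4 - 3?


left-to-right (same/higher precedence on left): tree is (- (* 5 4) 3)
Prefix: - * 5 4 3


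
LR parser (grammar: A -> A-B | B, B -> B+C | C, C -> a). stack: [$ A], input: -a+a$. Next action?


shift '-' to continue A -> A-B
Action: shift


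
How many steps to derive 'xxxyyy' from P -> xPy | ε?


Derivation: P => xPy => xxPyy => xxxPyyy => xxxyyy
Steps: 4


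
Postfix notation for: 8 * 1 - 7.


Left to right (same or higher precedence on left)
Postfix: 8 1 * 7 -


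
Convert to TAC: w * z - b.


Break into single-operator statements:
t1 = w * z
t2 = t1 - b


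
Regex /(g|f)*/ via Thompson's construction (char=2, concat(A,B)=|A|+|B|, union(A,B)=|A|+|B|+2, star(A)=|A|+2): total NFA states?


Syntax tree has 2 char leaf(s), 1 union(s), 1 star(s)
chars contribute 2×2 = 4; each union adds +2; each star adds +2
Total: 4 + 2 + 2 = 8 states


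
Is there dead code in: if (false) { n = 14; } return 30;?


condition is constant false, so the whole block is unreachable
Dead: 'if (false) { n = 14; }'


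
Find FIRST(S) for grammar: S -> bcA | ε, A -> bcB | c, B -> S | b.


Per alternative of S: FIRST(bcA) = {b}; FIRST(ε) = {ε}
FIRST(S) = {b, ε}


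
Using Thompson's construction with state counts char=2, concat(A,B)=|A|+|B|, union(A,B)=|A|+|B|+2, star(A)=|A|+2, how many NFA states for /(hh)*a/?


Syntax tree has 3 char leaf(s), 0 union(s), 1 star(s)
chars contribute 3×2 = 6; each union adds +2; each star adds +2
Total: 6 + 0 + 2 = 8 states


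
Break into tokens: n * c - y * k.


Scan left to right, longest-match per lexeme
Tokens: ID(n), OP(*), ID(c), OP(-), ID(y), OP(*), ID(k)
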